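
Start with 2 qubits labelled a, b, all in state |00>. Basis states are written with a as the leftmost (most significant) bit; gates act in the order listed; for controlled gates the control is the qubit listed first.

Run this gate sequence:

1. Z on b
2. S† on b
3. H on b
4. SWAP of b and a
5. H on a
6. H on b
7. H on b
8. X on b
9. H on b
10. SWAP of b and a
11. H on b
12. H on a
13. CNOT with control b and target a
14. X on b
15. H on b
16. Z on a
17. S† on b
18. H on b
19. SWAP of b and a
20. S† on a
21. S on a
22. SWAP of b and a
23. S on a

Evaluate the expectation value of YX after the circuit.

The expectation value of YX is -1.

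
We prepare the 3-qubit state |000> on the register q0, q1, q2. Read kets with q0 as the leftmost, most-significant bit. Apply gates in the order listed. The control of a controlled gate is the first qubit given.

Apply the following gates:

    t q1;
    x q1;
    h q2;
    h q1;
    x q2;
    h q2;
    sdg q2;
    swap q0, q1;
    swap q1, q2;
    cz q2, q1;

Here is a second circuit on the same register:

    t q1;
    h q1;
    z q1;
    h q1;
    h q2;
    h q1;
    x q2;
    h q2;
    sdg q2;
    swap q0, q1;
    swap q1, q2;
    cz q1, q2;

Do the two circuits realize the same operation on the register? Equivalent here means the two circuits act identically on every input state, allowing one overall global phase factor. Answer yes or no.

Yes — the two circuits implement the same unitary up to a global phase.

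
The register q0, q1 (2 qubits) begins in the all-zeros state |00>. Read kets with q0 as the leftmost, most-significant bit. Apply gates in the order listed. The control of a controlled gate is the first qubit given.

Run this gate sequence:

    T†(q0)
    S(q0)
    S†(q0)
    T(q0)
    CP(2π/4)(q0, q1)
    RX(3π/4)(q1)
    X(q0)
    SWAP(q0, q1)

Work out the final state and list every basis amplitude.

After the circuit, the state carries amplitude 0 on |00>, sqrt(2 - sqrt(2))/2 on |01>, 0 on |10>, -I*sqrt(sqrt(2) + 2)/2 on |11>. Key observation: gates 1-4 undo each other exactly, leaving only the rest of the circuit to track.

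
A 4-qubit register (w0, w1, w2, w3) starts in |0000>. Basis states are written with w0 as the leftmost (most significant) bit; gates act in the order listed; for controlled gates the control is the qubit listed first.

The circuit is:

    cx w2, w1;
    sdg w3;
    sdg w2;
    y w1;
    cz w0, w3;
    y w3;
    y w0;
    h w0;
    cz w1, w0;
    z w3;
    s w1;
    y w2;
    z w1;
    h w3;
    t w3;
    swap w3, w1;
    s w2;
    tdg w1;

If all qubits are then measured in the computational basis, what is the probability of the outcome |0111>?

The probability of measuring |0111> is 1/4.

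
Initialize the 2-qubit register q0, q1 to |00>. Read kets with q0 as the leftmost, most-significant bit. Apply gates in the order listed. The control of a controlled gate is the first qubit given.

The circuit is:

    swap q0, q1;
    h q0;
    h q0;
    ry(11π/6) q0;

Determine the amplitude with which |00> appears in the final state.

The amplitude on |00> is -sqrt(6)/4 - sqrt(2)/4. Key observation: the block from step 2 through step 3 cancels to the identity and can be dropped.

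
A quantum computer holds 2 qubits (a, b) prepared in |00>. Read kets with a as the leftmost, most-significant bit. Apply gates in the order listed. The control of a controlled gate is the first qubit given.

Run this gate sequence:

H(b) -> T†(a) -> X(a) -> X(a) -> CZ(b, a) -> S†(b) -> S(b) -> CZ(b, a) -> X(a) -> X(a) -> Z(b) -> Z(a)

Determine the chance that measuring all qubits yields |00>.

The probability of measuring |00> is 1/2. Key observation: gates 3-10 undo each other exactly, leaving only the rest of the circuit to track.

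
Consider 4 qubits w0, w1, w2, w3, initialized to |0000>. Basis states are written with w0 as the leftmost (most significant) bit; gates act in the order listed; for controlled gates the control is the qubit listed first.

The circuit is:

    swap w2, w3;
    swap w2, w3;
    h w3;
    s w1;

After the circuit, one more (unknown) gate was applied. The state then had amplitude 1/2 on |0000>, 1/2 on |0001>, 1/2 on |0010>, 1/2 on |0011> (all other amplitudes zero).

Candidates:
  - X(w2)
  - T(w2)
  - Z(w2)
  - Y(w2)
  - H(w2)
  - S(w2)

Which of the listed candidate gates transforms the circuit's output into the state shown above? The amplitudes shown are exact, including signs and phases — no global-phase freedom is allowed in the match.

The unique candidate consistent with the amplitudes is H(w2). Key observation: the block from step 1 through step 2 cancels to the identity and can be dropped.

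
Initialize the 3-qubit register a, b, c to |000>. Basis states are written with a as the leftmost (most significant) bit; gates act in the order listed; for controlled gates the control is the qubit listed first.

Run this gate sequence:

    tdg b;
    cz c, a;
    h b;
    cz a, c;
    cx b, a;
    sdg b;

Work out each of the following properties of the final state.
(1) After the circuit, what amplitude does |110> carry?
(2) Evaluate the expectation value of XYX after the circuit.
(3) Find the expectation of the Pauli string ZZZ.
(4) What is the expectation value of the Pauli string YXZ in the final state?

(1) The final state's coefficient on |110> equals -sqrt(2)*I/2.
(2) In the final state, XYX has expectation 0.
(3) The expectation value of ZZZ is 1.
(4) In the final state, YXZ has expectation -1.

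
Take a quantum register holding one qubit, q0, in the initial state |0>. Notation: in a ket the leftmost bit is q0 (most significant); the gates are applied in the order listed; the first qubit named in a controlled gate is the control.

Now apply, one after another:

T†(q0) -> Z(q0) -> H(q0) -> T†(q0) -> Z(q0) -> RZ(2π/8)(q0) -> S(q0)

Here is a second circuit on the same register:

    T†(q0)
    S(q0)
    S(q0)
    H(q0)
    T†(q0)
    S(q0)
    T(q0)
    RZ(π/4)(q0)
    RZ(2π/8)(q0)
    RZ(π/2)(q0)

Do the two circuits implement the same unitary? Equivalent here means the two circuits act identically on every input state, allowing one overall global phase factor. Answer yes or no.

Yes — the two circuits implement the same unitary up to a global phase.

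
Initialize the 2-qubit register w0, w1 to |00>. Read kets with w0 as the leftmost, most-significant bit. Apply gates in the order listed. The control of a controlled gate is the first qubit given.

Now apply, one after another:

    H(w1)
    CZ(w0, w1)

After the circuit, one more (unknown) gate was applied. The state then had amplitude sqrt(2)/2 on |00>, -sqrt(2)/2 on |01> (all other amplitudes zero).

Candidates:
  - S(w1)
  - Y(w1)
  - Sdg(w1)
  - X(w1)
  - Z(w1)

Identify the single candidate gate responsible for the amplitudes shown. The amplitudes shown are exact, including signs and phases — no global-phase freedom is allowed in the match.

The unique candidate consistent with the amplitudes is Z(w1).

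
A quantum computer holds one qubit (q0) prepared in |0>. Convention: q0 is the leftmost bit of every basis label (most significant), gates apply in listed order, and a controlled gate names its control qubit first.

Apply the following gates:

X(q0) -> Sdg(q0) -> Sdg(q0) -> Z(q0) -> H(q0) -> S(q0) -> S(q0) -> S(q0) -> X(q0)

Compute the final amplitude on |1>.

The amplitude on |1> is sqrt(2)/2.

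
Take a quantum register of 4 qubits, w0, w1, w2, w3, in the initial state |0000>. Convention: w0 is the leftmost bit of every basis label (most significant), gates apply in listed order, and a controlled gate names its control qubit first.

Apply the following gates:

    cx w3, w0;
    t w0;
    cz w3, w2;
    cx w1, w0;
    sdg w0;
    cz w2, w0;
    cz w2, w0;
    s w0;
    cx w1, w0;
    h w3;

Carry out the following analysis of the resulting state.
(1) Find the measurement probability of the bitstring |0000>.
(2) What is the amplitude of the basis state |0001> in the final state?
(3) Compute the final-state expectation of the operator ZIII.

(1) The probability of measuring |0000> is 1/2. Key observation: gates 4-9 undo each other exactly, leaving only the rest of the circuit to track.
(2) The amplitude on |0001> is sqrt(2)/2.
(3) The observable ZIII averages to 1.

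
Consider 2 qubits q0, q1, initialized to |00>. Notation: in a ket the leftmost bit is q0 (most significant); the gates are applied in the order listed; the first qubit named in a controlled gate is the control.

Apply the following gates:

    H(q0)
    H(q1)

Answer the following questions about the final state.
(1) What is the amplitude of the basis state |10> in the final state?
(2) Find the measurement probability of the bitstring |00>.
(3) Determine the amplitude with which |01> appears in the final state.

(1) The amplitude on |10> is 1/2.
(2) Outcome |00> occurs with probability 1/4.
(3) |01> carries amplitude 1/2 in the final state.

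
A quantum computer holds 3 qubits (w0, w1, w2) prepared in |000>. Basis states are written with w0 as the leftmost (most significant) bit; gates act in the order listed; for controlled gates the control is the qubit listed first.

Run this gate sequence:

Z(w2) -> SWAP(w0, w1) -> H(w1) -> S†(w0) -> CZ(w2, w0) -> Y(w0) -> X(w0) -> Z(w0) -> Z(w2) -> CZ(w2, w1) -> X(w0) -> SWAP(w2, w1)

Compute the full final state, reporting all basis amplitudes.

After the circuit, the state carries amplitude sqrt(2)*I/2 on |100>, sqrt(2)*I/2 on |101>, and 0 on every other basis state.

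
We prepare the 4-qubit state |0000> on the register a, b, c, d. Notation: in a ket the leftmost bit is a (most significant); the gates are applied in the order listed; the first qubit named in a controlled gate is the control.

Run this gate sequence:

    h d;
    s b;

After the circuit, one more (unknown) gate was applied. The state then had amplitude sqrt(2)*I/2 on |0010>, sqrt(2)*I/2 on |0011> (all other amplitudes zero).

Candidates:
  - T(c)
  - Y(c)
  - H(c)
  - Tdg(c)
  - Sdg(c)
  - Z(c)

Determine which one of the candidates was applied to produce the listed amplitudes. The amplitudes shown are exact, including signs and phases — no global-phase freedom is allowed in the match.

The applied gate was Y(c).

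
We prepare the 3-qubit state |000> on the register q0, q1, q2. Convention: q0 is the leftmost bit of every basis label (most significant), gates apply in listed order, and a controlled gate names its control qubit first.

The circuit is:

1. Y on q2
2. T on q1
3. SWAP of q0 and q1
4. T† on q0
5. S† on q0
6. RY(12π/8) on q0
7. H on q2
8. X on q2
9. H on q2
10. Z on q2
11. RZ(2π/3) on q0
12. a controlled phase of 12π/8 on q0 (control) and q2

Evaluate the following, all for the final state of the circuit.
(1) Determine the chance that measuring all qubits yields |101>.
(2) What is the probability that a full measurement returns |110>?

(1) A full measurement returns |101> with probability 1/2. Key observation: the block from step 7 through step 10 cancels to the identity and can be dropped.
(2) Outcome |110> occurs with probability 0.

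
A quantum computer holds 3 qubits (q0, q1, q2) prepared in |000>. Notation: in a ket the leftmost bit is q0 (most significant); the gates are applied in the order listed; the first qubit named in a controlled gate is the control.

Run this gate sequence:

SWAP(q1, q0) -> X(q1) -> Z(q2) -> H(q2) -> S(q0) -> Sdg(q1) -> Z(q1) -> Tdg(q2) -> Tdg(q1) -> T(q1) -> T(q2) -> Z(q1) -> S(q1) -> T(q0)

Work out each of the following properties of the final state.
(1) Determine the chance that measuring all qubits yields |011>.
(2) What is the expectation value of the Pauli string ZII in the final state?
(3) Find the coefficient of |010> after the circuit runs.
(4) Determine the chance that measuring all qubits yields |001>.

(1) Outcome |011> occurs with probability 1/2.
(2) The expectation value of ZII is 1.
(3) The amplitude on |010> is sqrt(2)/2.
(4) Outcome |001> occurs with probability 0.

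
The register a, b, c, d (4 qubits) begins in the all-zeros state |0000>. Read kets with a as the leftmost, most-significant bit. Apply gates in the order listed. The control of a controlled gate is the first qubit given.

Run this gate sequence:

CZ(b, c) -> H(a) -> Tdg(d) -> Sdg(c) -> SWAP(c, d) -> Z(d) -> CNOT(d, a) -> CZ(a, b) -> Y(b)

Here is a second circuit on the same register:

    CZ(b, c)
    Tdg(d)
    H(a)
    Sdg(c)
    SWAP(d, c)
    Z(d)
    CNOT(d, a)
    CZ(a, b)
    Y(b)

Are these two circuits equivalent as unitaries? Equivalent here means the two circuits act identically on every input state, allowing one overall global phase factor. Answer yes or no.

Yes: on every input state the two circuits agree up to one overall phase factor.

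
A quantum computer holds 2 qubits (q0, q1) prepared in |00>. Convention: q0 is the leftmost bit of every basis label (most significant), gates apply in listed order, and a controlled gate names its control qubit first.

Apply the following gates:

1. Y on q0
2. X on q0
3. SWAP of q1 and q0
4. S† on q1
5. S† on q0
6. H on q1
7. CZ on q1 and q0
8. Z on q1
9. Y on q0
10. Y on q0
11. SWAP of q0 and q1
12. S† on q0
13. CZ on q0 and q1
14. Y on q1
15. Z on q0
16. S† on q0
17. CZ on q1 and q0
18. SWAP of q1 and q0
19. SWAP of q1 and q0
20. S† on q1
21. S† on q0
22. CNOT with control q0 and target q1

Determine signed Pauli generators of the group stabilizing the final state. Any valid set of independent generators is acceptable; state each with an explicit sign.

The stabilizer group can be generated by +XY, -ZZ, among other valid generating sets.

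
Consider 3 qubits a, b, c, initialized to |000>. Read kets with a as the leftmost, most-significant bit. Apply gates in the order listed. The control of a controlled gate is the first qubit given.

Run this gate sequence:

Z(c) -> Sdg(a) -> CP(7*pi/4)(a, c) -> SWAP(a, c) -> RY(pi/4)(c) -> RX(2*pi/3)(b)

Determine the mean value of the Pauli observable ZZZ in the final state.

The expectation value of ZZZ is -sqrt(2)/4.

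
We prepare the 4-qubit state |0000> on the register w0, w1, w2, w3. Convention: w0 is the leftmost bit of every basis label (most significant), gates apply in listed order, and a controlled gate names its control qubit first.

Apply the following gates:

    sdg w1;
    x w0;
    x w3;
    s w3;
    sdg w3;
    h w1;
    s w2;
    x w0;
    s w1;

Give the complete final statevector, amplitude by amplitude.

After the circuit, the state carries amplitude sqrt(2)/2 on |0001>, sqrt(2)*I/2 on |0101>, and 0 on every other basis state.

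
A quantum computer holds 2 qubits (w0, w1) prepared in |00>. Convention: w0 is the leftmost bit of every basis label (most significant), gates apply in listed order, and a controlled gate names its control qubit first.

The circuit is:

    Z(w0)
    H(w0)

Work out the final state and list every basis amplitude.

The resulting statevector has amplitude sqrt(2)/2 on |00>, 0 on |01>, sqrt(2)/2 on |10>, 0 on |11>.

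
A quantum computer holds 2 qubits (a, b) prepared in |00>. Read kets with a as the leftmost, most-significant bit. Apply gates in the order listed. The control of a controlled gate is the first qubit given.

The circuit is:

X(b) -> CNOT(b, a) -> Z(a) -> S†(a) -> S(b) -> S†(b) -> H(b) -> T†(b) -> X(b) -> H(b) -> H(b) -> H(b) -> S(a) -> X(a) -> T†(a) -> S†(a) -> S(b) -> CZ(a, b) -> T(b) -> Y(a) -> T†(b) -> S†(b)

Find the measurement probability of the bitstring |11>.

A full measurement returns |11> with probability sqrt(2)/4 + 1/2. Key observation: gates 5-6 undo each other exactly, leaving only the rest of the circuit to track.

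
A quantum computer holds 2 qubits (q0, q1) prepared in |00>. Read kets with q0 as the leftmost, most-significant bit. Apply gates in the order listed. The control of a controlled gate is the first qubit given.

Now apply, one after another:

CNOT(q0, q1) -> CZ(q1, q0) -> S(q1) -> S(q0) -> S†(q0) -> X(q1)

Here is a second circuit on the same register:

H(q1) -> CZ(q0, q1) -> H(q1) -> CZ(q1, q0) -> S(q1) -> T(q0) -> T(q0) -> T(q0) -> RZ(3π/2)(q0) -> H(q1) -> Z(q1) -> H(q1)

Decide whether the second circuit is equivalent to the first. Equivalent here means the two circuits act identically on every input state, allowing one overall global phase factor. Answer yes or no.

No: there is an input state on which the two circuits produce genuinely different outputs (not merely differing by a phase).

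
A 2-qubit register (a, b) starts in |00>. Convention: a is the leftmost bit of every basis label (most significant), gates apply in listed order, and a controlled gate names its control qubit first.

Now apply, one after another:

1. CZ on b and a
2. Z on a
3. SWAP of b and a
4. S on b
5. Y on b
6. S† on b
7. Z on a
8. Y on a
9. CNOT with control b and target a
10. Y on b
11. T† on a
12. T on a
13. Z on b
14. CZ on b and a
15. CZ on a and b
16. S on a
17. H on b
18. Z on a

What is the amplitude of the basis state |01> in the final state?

The final state's coefficient on |01> equals sqrt(2)/2.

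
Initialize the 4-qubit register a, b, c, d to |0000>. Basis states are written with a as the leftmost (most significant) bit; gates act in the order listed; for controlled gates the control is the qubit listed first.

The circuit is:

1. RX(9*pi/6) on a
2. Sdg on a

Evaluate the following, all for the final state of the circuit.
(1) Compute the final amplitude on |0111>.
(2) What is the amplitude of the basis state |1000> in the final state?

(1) |0111> carries amplitude 0 in the final state.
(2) The final state's coefficient on |1000> equals -sqrt(2)/2.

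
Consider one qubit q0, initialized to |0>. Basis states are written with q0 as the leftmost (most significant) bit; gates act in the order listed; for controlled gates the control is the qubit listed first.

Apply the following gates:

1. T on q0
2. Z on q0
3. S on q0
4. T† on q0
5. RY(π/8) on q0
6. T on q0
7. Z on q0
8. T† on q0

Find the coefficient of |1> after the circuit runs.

|1> carries amplitude -sin(pi/16) in the final state.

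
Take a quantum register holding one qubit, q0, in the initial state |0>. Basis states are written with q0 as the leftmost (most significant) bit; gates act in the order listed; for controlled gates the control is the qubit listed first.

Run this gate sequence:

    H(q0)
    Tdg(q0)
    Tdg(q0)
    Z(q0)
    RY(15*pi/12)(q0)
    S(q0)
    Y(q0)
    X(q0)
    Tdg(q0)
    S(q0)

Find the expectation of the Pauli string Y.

In the final state, Y has expectation sqrt(2)/2.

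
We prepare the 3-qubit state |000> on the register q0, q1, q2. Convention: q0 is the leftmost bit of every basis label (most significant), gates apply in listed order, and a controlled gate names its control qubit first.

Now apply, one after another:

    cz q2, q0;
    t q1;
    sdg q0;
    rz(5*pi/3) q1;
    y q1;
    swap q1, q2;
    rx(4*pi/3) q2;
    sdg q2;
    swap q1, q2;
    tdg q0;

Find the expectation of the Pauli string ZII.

The observable ZII averages to 1.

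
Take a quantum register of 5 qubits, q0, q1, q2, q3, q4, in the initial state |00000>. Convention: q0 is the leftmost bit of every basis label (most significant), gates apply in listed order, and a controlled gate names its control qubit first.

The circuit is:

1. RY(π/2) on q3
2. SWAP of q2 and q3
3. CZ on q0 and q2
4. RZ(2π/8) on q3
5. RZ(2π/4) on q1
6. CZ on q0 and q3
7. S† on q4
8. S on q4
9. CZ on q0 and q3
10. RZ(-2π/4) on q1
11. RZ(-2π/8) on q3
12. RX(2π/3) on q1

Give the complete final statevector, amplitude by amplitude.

The resulting statevector has amplitude sqrt(2)/4 on |00000>, sqrt(2)/4 on |00100>, -sqrt(6)*I/4 on |01000>, -sqrt(6)*I/4 on |01100>, and 0 on every other basis state. Key observation: gates 4-11 undo each other exactly, leaving only the rest of the circuit to track.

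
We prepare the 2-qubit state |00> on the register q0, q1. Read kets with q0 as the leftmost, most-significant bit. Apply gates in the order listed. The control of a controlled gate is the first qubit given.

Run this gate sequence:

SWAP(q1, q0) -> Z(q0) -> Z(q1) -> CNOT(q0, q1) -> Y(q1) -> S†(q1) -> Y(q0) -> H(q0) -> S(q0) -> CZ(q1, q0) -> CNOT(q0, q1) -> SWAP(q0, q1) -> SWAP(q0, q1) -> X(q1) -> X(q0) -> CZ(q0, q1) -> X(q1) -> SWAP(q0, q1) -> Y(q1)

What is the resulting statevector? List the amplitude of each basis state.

The final amplitudes are 0 on |00>, -sqrt(2)*I/2 on |01>, sqrt(2)/2 on |10>, 0 on |11>.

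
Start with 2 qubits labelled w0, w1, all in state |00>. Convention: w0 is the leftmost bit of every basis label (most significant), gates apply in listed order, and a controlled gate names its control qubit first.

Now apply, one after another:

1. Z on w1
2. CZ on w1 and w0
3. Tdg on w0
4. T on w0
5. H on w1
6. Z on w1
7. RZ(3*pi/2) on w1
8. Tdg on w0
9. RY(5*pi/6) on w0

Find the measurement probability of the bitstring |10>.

The probability of measuring |10> is sqrt(3)/8 + 1/4.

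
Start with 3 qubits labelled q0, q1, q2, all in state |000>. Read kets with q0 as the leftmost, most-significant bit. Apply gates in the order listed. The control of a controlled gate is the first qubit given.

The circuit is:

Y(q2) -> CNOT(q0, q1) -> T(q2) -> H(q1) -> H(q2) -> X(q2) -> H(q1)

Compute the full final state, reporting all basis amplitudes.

The final amplitudes are -sqrt(2)*exp(3*I*pi/4)/2 on |000>, sqrt(2)*exp(3*I*pi/4)/2 on |001>, and 0 on every other basis state.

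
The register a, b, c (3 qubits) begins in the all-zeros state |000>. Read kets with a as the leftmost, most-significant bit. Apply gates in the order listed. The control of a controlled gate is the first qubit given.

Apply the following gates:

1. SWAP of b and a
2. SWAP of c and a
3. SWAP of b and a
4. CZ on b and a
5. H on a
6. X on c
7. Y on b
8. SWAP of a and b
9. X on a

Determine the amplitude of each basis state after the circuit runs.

The final amplitudes are sqrt(2)*I/2 on |001>, sqrt(2)*I/2 on |011>, and 0 on every other basis state.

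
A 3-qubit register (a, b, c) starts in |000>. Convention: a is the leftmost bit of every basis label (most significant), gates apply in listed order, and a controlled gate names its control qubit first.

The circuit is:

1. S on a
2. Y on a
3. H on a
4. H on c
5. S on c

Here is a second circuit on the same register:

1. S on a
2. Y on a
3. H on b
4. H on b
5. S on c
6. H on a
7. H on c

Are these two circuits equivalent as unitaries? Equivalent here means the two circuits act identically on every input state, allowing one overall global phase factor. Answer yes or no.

No, they are not equivalent — no single phase factor reconciles the two unitaries.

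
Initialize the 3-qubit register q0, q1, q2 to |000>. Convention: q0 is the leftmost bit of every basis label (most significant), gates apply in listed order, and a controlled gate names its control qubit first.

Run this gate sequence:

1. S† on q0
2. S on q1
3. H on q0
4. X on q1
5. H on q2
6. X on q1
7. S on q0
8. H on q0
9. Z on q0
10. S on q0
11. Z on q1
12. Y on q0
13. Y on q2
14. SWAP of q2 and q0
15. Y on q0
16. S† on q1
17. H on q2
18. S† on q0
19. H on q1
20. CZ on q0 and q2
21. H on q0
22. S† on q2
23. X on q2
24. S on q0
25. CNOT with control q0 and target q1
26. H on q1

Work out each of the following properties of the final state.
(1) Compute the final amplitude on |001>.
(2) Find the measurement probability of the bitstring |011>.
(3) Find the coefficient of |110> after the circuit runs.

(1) |001> carries amplitude sqrt(2)*I/2 in the final state.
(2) Outcome |011> occurs with probability 0.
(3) The final state's coefficient on |110> equals 0.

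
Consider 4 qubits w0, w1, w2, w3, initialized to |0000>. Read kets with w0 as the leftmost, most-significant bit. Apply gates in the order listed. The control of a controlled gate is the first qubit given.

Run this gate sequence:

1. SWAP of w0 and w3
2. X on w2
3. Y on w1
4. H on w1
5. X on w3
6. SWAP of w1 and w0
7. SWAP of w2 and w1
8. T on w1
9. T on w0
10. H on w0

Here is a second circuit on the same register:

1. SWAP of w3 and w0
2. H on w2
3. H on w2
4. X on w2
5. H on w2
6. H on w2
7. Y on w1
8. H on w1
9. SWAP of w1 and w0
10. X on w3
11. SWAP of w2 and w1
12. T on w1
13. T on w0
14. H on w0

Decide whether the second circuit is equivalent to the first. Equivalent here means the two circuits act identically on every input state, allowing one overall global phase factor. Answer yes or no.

Yes — the two circuits implement the same unitary up to a global phase.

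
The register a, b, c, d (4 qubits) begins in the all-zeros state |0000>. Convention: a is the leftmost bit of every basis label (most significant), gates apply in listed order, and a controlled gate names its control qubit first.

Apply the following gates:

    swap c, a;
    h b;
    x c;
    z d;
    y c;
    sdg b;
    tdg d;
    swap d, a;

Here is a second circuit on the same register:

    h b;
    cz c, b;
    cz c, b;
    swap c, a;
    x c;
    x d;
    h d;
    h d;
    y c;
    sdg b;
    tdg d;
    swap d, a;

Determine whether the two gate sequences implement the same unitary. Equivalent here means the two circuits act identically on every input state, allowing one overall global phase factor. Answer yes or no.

No — the two circuits implement different unitaries, even allowing a global phase.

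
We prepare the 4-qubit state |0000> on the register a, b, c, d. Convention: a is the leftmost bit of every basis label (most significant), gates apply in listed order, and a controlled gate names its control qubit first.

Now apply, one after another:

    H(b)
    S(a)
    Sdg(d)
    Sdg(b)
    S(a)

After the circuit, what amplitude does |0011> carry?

The final state's coefficient on |0011> equals 0.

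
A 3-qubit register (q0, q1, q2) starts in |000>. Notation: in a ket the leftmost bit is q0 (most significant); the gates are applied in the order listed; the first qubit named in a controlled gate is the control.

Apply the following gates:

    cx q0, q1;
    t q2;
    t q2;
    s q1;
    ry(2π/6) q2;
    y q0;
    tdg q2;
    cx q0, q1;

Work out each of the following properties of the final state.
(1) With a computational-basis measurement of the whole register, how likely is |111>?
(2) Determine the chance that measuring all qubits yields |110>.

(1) The probability of measuring |111> is 1/4.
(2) Outcome |110> occurs with probability 3/4.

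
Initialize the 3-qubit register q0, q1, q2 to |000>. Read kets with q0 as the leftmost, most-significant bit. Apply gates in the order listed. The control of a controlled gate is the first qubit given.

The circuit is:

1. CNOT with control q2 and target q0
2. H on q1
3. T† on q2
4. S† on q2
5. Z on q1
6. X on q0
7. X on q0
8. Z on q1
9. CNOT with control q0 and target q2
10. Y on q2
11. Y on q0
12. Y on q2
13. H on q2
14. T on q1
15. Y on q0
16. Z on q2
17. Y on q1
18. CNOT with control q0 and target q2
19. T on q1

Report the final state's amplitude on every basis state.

After the circuit, the state carries amplitude -exp(3*I*pi/4)/2 on |000>, exp(3*I*pi/4)/2 on |001>, exp(3*I*pi/4)/2 on |010>, -exp(3*I*pi/4)/2 on |011>, 0 on |100>, 0 on |101>, 0 on |110>, 0 on |111>.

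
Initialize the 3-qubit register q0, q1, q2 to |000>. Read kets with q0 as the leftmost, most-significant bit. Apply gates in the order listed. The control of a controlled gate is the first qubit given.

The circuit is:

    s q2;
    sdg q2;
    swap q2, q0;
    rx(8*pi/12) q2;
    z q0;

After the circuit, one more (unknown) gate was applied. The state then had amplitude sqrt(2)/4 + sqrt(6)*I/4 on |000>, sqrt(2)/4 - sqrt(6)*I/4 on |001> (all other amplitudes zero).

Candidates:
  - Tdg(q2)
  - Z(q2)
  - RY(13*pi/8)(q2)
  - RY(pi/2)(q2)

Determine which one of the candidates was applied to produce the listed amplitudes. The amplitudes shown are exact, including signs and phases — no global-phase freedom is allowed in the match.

The applied gate was RY(pi/2)(q2). Key observation: gates 1-2 undo each other exactly, leaving only the rest of the circuit to track.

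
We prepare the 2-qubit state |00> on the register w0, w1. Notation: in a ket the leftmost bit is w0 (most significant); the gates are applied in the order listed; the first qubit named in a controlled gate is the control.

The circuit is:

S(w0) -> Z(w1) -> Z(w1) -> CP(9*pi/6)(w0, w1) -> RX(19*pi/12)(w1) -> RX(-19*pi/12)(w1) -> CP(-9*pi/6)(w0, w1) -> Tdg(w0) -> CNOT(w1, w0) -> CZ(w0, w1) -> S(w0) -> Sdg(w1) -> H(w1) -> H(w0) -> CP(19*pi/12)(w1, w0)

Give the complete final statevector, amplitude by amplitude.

The final amplitudes are 1/2 on |00>, 1/2 on |01>, 1/2 on |10>, -exp(7*I*pi/12)/2 on |11>. Key observation: steps 4-7 multiply out to the identity, so the circuit reduces to the remaining gates.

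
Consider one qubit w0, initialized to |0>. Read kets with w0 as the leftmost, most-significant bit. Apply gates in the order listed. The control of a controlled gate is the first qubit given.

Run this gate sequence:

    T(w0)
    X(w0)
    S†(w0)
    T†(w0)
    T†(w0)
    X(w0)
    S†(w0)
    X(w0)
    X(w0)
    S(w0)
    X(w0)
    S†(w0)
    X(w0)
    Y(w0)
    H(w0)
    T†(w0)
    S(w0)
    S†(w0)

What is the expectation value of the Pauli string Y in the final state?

In the final state, Y has expectation sqrt(2)/2. Key observation: the block from step 8 through step 9 cancels to the identity and can be dropped.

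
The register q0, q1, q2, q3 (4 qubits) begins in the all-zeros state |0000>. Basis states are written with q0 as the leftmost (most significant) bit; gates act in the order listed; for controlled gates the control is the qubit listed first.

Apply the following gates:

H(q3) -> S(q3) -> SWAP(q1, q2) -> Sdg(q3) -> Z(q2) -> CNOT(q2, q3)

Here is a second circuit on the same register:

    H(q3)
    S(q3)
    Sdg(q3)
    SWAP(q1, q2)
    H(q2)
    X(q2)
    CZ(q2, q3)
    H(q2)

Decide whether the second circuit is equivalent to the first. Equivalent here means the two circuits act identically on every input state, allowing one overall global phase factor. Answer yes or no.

No — the two circuits implement different unitaries, even allowing a global phase.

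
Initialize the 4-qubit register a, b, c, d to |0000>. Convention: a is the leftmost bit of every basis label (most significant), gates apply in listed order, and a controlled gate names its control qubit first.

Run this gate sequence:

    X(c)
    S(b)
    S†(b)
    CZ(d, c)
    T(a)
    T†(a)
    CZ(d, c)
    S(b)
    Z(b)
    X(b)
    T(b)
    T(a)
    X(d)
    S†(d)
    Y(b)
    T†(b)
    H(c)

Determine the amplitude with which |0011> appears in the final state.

The final state's coefficient on |0011> equals sqrt(2)*exp(I*pi/4)/2. Key observation: the block from step 3 through step 8 cancels to the identity and can be dropped.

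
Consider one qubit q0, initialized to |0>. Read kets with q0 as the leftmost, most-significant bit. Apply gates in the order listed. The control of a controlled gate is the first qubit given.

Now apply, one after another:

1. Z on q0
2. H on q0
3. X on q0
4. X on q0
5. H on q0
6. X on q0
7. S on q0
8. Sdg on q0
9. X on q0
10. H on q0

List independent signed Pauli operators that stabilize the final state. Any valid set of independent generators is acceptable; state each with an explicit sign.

The stabilizer group can be generated by +X, among other valid generating sets. Key observation: the block from step 5 through step 10 cancels to the identity and can be dropped.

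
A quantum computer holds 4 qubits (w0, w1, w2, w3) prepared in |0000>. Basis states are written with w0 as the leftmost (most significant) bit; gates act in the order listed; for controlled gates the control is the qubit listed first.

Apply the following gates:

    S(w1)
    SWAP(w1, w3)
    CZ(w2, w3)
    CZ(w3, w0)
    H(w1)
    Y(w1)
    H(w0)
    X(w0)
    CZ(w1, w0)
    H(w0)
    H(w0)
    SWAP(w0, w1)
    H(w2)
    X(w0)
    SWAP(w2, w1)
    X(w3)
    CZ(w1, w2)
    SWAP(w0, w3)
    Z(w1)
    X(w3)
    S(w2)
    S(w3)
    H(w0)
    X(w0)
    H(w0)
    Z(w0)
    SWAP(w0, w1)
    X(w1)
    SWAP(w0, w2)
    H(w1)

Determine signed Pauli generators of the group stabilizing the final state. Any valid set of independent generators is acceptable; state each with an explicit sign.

The stabilizer group can be generated by +YIZZ, +IXII, -ZIXI, -ZIIY, among other valid generating sets. Key observation: the block from step 23 through step 26 cancels to the identity and can be dropped.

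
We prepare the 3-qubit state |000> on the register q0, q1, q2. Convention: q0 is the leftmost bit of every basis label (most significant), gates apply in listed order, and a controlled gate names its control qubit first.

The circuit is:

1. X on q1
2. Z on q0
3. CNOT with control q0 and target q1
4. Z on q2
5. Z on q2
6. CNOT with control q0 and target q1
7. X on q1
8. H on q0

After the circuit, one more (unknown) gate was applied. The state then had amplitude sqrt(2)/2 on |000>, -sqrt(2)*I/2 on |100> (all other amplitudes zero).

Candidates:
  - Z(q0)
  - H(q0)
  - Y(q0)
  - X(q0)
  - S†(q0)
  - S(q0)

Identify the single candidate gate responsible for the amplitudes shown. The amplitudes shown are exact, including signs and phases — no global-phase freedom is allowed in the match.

The unique candidate consistent with the amplitudes is S†(q0). Key observation: gates 3-6 undo each other exactly, leaving only the rest of the circuit to track.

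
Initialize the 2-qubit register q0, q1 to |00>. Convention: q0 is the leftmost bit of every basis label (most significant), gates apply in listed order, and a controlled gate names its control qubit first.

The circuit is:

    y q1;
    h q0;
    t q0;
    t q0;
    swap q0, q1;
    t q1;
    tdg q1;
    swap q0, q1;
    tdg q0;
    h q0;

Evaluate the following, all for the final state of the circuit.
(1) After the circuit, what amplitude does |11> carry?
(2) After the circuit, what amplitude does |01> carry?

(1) The amplitude on |11> is -exp(3*I*pi/4)/2 + I/2. Key observation: gates 4-9 undo each other exactly, leaving only the rest of the circuit to track.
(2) The amplitude on |01> is exp(3*I*pi/4)/2 + I/2.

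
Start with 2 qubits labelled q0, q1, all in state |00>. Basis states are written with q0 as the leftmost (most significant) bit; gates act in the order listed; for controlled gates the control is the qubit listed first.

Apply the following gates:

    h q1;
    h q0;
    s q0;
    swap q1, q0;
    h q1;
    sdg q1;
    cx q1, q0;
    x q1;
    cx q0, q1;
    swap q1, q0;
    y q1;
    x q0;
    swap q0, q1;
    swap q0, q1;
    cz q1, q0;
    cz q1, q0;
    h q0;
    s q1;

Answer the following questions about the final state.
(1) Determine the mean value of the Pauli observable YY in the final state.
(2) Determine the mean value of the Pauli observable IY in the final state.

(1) The observable YY averages to 0.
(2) In the final state, IY has expectation 1.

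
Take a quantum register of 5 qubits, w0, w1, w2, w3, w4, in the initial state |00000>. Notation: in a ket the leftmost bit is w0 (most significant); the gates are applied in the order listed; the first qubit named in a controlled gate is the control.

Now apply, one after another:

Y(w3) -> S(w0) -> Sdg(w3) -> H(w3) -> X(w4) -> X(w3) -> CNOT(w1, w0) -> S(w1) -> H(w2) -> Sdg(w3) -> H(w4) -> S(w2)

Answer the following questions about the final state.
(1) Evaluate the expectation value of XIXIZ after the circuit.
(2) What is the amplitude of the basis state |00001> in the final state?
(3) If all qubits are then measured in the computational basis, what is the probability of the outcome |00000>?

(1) In the final state, XIXIZ has expectation 0.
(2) The amplitude on |00001> is sqrt(2)/4.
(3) The probability of measuring |00000> is 1/8.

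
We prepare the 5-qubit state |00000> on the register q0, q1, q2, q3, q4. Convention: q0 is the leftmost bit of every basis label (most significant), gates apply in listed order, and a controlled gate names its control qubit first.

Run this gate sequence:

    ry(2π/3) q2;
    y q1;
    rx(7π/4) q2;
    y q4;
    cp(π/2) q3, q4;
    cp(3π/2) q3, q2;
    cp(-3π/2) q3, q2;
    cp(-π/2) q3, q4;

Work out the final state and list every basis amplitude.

After the circuit, the state carries amplitude sqrt(sqrt(2) + 2)/4 + I*sqrt(6 - 3*sqrt(2))/4 on |01001>, sqrt(3*sqrt(2) + 6)/4 + I*sqrt(2 - sqrt(2))/4 on |01101>, and 0 on every other basis state. Key observation: the block from step 5 through step 8 cancels to the identity and can be dropped.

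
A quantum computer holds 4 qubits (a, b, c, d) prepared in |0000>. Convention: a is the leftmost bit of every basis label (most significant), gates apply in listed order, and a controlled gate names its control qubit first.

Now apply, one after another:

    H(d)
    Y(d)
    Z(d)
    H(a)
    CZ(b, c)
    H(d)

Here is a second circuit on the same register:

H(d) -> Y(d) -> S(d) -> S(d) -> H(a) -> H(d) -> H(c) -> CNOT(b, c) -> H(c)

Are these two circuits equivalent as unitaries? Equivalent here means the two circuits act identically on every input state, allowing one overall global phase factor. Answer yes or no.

Yes, they are equivalent — the unitaries differ by at most a global phase.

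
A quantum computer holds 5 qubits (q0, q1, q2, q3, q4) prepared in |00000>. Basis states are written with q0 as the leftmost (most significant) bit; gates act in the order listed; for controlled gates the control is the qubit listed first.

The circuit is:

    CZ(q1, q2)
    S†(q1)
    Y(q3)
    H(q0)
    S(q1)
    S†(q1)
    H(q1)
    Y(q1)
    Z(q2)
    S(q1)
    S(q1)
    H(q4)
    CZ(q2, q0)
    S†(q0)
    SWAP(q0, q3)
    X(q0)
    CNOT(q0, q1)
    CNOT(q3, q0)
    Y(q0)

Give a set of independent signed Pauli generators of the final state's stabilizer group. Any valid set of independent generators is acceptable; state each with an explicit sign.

The final state is stabilized by the group generated by +XIIYI, +IXIII, +IIIIX, -ZIIZI, +IIZII; other independent generating sets are equally valid. Key observation: the block from step 5 through step 6 cancels to the identity and can be dropped.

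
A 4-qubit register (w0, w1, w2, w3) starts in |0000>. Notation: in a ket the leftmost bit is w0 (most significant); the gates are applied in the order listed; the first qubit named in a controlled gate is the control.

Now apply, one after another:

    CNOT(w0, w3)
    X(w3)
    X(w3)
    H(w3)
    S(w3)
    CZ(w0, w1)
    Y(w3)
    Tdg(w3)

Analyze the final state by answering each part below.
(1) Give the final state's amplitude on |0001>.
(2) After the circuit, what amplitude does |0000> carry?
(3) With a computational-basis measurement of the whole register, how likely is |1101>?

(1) The amplitude on |0001> is sqrt(2)*exp(I*pi/4)/2.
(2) The final state's coefficient on |0000> equals sqrt(2)/2.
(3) The probability of measuring |1101> is 0.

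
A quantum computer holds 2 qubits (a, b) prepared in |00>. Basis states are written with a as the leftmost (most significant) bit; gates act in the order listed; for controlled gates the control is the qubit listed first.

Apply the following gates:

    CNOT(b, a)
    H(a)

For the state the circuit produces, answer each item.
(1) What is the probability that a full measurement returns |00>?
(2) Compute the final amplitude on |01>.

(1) The probability of measuring |00> is 1/2.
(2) The final state's coefficient on |01> equals 0.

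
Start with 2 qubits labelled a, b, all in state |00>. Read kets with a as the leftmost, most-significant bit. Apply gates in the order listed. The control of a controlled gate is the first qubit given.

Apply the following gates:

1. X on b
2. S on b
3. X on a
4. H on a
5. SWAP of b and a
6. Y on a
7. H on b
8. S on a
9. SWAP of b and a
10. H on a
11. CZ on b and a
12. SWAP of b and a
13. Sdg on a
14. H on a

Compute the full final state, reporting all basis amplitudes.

After the circuit, the state carries amplitude 1/2 on |00>, -1/2 on |01>, 1/2 on |10>, -1/2 on |11>.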